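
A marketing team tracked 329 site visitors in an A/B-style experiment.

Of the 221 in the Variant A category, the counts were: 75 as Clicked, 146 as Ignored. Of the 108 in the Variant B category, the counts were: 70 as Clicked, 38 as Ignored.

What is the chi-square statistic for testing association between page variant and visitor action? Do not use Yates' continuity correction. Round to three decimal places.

28.063

Row totals: 221, 108. Column totals: 145, 184. Grand total N = 329.
Expected counts (row total × column total / N):
  Variant A, Clicked: 221×145/329 = 97.4012
  Variant A, Ignored: 221×184/329 = 123.5988
  Variant B, Clicked: 108×145/329 = 47.5988
  Variant B, Ignored: 108×184/329 = 60.4012
Contributions (O − E)²/E:
  (75 − 97.4012)²/97.4012 = 5.1520
  (146 − 123.5988)²/123.5988 = 4.0600
  (70 − 47.5988)²/47.5988 = 10.5426
  (38 − 60.4012)²/60.4012 = 8.3080
χ² = 5.1520 + 4.0600 + 10.5426 + 8.3080 = 28.063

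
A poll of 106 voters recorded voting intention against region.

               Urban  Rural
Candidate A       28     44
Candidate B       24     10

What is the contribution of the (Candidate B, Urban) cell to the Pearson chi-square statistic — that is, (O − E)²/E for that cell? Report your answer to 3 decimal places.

Row total (Candidate B) = 34; column total (Urban) = 52; N = 106.
Expected count E = 34 × 52 / 106 = 16.6792.
Contribution = (O − E)²/E = (24 − 16.6792)² / 16.6792 = 3.213.

3.213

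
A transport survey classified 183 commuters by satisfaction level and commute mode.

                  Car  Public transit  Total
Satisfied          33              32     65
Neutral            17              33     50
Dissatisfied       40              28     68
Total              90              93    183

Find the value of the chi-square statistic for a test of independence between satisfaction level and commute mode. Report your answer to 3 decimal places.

7.206

Grand total N = 183.
Expected counts (row total × column total / N):
  Satisfied, Car: 65×90/183 = 31.9672
  Satisfied, Public transit: 65×93/183 = 33.0328
  Neutral, Car: 50×90/183 = 24.5902
  Neutral, Public transit: 50×93/183 = 25.4098
  Dissatisfied, Car: 68×90/183 = 33.4426
  Dissatisfied, Public transit: 68×93/183 = 34.5574
Contributions (O − E)²/E:
  (33 − 31.9672)²/31.9672 = 0.0334
  (32 − 33.0328)²/33.0328 = 0.0323
  (17 − 24.5902)²/24.5902 = 2.3428
  (33 − 25.4098)²/25.4098 = 2.2673
  (40 − 33.4426)²/33.4426 = 1.2858
  (28 − 34.5574)²/34.5574 = 1.2443
χ² = 0.0334 + 0.0323 + 2.3428 + 2.2673 + 1.2858 + 1.2443 = 7.206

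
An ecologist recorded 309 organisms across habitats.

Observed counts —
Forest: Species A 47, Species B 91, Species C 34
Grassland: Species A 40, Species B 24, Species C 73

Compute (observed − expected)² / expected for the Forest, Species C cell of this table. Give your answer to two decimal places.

10.97

Row total (Forest) = 172; column total (Species C) = 107; N = 309.
Expected count E = 172 × 107 / 309 = 59.560.
Contribution = (O − E)²/E = (34 − 59.560)² / 59.560 = 10.97.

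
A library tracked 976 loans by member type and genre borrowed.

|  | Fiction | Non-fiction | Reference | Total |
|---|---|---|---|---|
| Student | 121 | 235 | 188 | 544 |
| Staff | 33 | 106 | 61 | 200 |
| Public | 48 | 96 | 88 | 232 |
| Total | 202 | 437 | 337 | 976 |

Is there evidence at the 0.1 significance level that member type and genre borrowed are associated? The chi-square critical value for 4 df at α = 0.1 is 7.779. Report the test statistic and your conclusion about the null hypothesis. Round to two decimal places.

Grand total N = 976.
Expected counts (row total × column total / N):
  Student, Fiction: 544×202/976 = 112.590
  Student, Non-fiction: 544×437/976 = 243.574
  Student, Reference: 544×337/976 = 187.836
  Staff, Fiction: 200×202/976 = 41.393
  Staff, Non-fiction: 200×437/976 = 89.549
  Staff, Reference: 200×337/976 = 69.057
  Public, Fiction: 232×202/976 = 48.016
  Public, Non-fiction: 232×437/976 = 103.877
  Public, Reference: 232×337/976 = 80.107
Contributions (O − E)²/E:
  (121 − 112.590)²/112.590 = 0.6282
  (235 − 243.574)²/243.574 = 0.3018
  (188 − 187.836)²/187.836 = 0.0001
  (33 − 41.393)²/41.393 = 1.7018
  (106 − 89.549)²/89.549 = 3.0222
  (61 − 69.057)²/69.057 = 0.9400
  (48 − 48.016)²/48.016 = 0.0000
  (96 − 103.877)²/103.877 = 0.5973
  (88 − 80.107)²/80.107 = 0.7777
χ² = 0.6282 + 0.3018 + 0.0001 + 1.7018 + 3.0222 + 0.9400 + 0.0000 + 0.5973 + 0.7777 = 7.97
df = (3−1)(3−1) = 4. Since 7.97 > 7.779, reject the null hypothesis of independence at α = 0.1.

7.97; reject H₀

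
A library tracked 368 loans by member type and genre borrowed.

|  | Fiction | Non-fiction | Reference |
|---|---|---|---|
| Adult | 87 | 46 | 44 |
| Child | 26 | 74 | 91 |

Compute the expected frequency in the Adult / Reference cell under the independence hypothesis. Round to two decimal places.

Row total (Adult) = 177; column total (Reference) = 135; grand total N = 368.
Expected count = (row total × column total) / N = 177 × 135 / 368 = 64.93.

64.93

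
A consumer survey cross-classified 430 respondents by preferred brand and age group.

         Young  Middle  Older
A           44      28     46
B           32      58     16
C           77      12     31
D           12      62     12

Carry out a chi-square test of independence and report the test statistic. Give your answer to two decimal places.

Row totals: 118, 106, 120, 86. Column totals: 165, 160, 105. Grand total N = 430.
Expected counts (row total × column total / N):
  A, Young: 118×165/430 = 45.279
  A, Middle: 118×160/430 = 43.907
  A, Older: 118×105/430 = 28.814
  B, Young: 106×165/430 = 40.674
  B, Middle: 106×160/430 = 39.442
  B, Older: 106×105/430 = 25.884
  C, Young: 120×165/430 = 46.047
  C, Middle: 120×160/430 = 44.651
  C, Older: 120×105/430 = 29.302
  D, Young: 86×165/430 = 33.000
  D, Middle: 86×160/430 = 32.000
  D, Older: 86×105/430 = 21.000
Contributions (O − E)²/E:
  (44 − 45.279)²/45.279 = 0.0361
  (28 − 43.907)²/43.907 = 5.7629
  (46 − 28.814)²/28.814 = 10.2505
  (32 − 40.674)²/40.674 = 1.8498
  (58 − 39.442)²/39.442 = 8.7318
  (16 − 25.884)²/25.884 = 3.7743
  (77 − 46.047)²/46.047 = 20.8067
  (12 − 44.651)²/44.651 = 23.8760
  (31 − 29.302)²/29.302 = 0.0984
  (12 − 33.000)²/33.000 = 13.3636
  (62 − 32.000)²/32.000 = 28.1250
  (12 − 21.000)²/21.000 = 3.8571
χ² = 0.0361 + 5.7629 + 10.2505 + 1.8498 + 8.7318 + 3.7743 + 20.8067 + 23.8760 + 0.0984 + 13.3636 + 28.1250 + 3.8571 = 120.53

120.53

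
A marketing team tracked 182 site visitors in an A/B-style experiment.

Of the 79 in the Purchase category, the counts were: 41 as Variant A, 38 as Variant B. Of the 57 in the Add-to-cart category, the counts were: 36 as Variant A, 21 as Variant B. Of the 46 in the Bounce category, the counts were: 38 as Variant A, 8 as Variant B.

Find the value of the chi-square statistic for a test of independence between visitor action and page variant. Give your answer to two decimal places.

11.79

Row totals: 79, 57, 46. Column totals: 115, 67. Grand total N = 182.
Expected counts (row total × column total / N):
  Purchase, Variant A: 79×115/182 = 49.918
  Purchase, Variant B: 79×67/182 = 29.082
  Add-to-cart, Variant A: 57×115/182 = 36.016
  Add-to-cart, Variant B: 57×67/182 = 20.984
  Bounce, Variant A: 46×115/182 = 29.066
  Bounce, Variant B: 46×67/182 = 16.934
Contributions (O − E)²/E:
  (41 − 49.918)²/49.918 = 1.5932
  (38 − 29.082)²/29.082 = 2.7347
  (36 − 36.016)²/36.016 = 0.0000
  (21 − 20.984)²/20.984 = 0.0000
  (38 − 29.066)²/29.066 = 2.7460
  (8 − 16.934)²/16.934 = 4.7134
χ² = 1.5932 + 2.7347 + 0.0000 + 0.0000 + 2.7460 + 4.7134 = 11.79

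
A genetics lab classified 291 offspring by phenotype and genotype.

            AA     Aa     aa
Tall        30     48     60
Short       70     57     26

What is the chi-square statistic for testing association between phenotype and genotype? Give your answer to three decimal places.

Row totals: 138, 153. Column totals: 100, 105, 86. Grand total N = 291.
Expected counts (row total × column total / N):
  Tall, AA: 138×100/291 = 47.4227
  Tall, Aa: 138×105/291 = 49.7938
  Tall, aa: 138×86/291 = 40.7835
  Short, AA: 153×100/291 = 52.5773
  Short, Aa: 153×105/291 = 55.2062
  Short, aa: 153×86/291 = 45.2165
Contributions (O − E)²/E:
  (30 − 47.4227)²/47.4227 = 6.4010
  (48 − 49.7938)²/49.7938 = 0.0646
  (60 − 40.7835)²/40.7835 = 9.0545
  (70 − 52.5773)²/52.5773 = 5.7734
  (57 − 55.2062)²/55.2062 = 0.0583
  (26 − 45.2165)²/45.2165 = 8.1668
χ² = 6.4010 + 0.0646 + 9.0545 + 5.7734 + 0.0583 + 8.1668 = 29.519

29.519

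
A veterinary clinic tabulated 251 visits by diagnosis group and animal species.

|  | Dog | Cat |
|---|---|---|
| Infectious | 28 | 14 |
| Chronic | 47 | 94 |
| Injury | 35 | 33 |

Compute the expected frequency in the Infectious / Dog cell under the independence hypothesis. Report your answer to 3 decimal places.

18.406

Row total (Infectious) = 42; column total (Dog) = 110; grand total N = 251.
Expected count = (row total × column total) / N = 42 × 110 / 251 = 18.406.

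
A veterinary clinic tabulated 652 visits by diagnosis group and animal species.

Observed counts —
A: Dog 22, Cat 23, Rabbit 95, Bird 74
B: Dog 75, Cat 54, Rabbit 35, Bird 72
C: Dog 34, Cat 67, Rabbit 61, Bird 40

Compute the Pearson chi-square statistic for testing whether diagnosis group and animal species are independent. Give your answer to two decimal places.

Row totals: 214, 236, 202. Column totals: 131, 144, 191, 186. Grand total N = 652.
Expected counts (row total × column total / N):
  A, Dog: 214×131/652 = 42.997
  A, Cat: 214×144/652 = 47.264
  A, Rabbit: 214×191/652 = 62.690
  A, Bird: 214×186/652 = 61.049
  B, Dog: 236×131/652 = 47.417
  B, Cat: 236×144/652 = 52.123
  B, Rabbit: 236×191/652 = 69.135
  B, Bird: 236×186/652 = 67.325
  C, Dog: 202×131/652 = 40.586
  C, Cat: 202×144/652 = 44.613
  C, Rabbit: 202×191/652 = 59.175
  C, Bird: 202×186/652 = 57.626
Contributions (O − E)²/E:
  (22 − 42.997)²/42.997 = 10.2536
  (23 − 47.264)²/47.264 = 12.4565
  (95 − 62.690)²/62.690 = 16.6524
  (74 − 61.049)²/61.049 = 2.7474
  (75 − 47.417)²/47.417 = 16.0453
  (54 − 52.123)²/52.123 = 0.0676
  (35 − 69.135)²/69.135 = 16.8540
  (72 − 67.325)²/67.325 = 0.3246
  (34 − 40.586)²/40.586 = 1.0687
  (67 − 44.613)²/44.613 = 11.2339
  (61 − 59.175)²/59.175 = 0.0563
  (40 − 57.626)²/57.626 = 5.3912
χ² = 10.2536 + 12.4565 + 16.6524 + 2.7474 + 16.0453 + 0.0676 + 16.8540 + 0.3246 + 1.0687 + 11.2339 + 0.0563 + 5.3912 = 93.15

93.15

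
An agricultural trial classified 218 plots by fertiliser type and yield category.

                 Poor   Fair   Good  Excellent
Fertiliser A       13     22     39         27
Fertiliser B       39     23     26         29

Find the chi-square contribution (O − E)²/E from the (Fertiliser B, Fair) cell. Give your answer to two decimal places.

Row total (Fertiliser B) = 117; column total (Fair) = 45; N = 218.
Expected count E = 117 × 45 / 218 = 24.151.
Contribution = (O − E)²/E = (23 − 24.151)² / 24.151 = 0.05.

0.05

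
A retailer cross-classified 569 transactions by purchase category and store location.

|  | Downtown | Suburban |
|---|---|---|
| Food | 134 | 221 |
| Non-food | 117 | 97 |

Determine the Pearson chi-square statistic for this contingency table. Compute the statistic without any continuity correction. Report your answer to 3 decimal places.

15.516

Row totals: 355, 214. Column totals: 251, 318. Grand total N = 569.
Expected counts (row total × column total / N):
  Food, Downtown: 355×251/569 = 156.5993
  Food, Suburban: 355×318/569 = 198.4007
  Non-food, Downtown: 214×251/569 = 94.4007
  Non-food, Suburban: 214×318/569 = 119.5993
Contributions (O − E)²/E:
  (134 − 156.5993)²/156.5993 = 3.2614
  (221 − 198.4007)²/198.4007 = 2.5742
  (117 − 94.4007)²/94.4007 = 5.4102
  (97 − 119.5993)²/119.5993 = 4.2703
χ² = 3.2614 + 2.5742 + 5.4102 + 4.2703 = 15.516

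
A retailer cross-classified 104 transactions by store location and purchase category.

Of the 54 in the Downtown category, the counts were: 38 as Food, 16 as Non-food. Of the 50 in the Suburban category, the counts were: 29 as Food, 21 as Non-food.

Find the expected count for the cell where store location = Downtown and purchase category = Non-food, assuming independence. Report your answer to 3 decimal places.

Row total (Downtown) = 54; column total (Non-food) = 37; grand total N = 104.
Expected count = (row total × column total) / N = 54 × 37 / 104 = 19.212.

19.212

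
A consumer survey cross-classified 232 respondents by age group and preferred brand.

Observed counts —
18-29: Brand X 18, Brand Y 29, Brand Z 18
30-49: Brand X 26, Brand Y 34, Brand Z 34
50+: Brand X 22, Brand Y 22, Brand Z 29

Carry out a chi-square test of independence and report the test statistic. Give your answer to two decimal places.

3.58

Row totals: 65, 94, 73. Column totals: 66, 85, 81. Grand total N = 232.
Expected counts (row total × column total / N):
  18-29, Brand X: 65×66/232 = 18.491
  18-29, Brand Y: 65×85/232 = 23.815
  18-29, Brand Z: 65×81/232 = 22.694
  30-49, Brand X: 94×66/232 = 26.741
  30-49, Brand Y: 94×85/232 = 34.440
  30-49, Brand Z: 94×81/232 = 32.819
  50+, Brand X: 73×66/232 = 20.767
  50+, Brand Y: 73×85/232 = 26.746
  50+, Brand Z: 73×81/232 = 25.487
Contributions (O − E)²/E:
  (18 − 18.491)²/18.491 = 0.0130
  (29 − 23.815)²/23.815 = 1.1289
  (18 − 22.694)²/22.694 = 0.9709
  (26 − 26.741)²/26.741 = 0.0205
  (34 − 34.440)²/34.440 = 0.0056
  (34 − 32.819)²/32.819 = 0.0425
  (22 − 20.767)²/20.767 = 0.0732
  (22 − 26.746)²/26.746 = 0.8422
  (29 − 25.487)²/25.487 = 0.4842
χ² = 0.0130 + 1.1289 + 0.9709 + 0.0205 + 0.0056 + 0.0425 + 0.0732 + 0.8422 + 0.4842 = 3.58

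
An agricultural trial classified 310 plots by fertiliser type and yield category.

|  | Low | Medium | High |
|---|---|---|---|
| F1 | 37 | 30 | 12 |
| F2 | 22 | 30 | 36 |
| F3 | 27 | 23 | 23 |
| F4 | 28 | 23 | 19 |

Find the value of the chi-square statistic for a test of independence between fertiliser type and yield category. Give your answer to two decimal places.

15.94

Row totals: 79, 88, 73, 70. Column totals: 114, 106, 90. Grand total N = 310.
Expected counts (row total × column total / N):
  F1, Low: 79×114/310 = 29.052
  F1, Medium: 79×106/310 = 27.013
  F1, High: 79×90/310 = 22.935
  F2, Low: 88×114/310 = 32.361
  F2, Medium: 88×106/310 = 30.090
  F2, High: 88×90/310 = 25.548
  F3, Low: 73×114/310 = 26.845
  F3, Medium: 73×106/310 = 24.961
  F3, High: 73×90/310 = 21.194
  F4, Low: 70×114/310 = 25.742
  F4, Medium: 70×106/310 = 23.935
  F4, High: 70×90/310 = 20.323
Contributions (O − E)²/E:
  (37 − 29.052)²/29.052 = 2.1744
  (30 − 27.013)²/27.013 = 0.3303
  (12 − 22.935)²/22.935 = 5.2136
  (22 − 32.361)²/32.361 = 3.3173
  (30 − 30.090)²/30.090 = 0.0003
  (36 − 25.548)²/25.548 = 4.2760
  (27 − 26.845)²/26.845 = 0.0009
  (23 − 24.961)²/24.961 = 0.1541
  (23 − 21.194)²/21.194 = 0.1539
  (28 − 25.742)²/25.742 = 0.1981
  (23 − 23.935)²/23.935 = 0.0365
  (19 − 20.323)²/20.323 = 0.0861
χ² = 2.1744 + 0.3303 + 5.2136 + 3.3173 + 0.0003 + 4.2760 + 0.0009 + 0.1541 + 0.1539 + 0.1981 + 0.0365 + 0.0861 = 15.94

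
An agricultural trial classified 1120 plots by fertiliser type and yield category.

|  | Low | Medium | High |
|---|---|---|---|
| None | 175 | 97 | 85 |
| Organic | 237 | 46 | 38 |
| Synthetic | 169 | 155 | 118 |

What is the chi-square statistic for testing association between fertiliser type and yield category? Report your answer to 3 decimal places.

96.722

Row totals: 357, 321, 442. Column totals: 581, 298, 241. Grand total N = 1120.
Expected counts (row total × column total / N):
  None, Low: 357×581/1120 = 185.1937
  None, Medium: 357×298/1120 = 94.9875
  None, High: 357×241/1120 = 76.8187
  Organic, Low: 321×581/1120 = 166.5188
  Organic, Medium: 321×298/1120 = 85.4089
  Organic, High: 321×241/1120 = 69.0723
  Synthetic, Low: 442×581/1120 = 229.2875
  Synthetic, Medium: 442×298/1120 = 117.6036
  Synthetic, High: 442×241/1120 = 95.1089
Contributions (O − E)²/E:
  (175 − 185.1937)²/185.1937 = 0.5611
  (97 − 94.9875)²/94.9875 = 0.0426
  (85 − 76.8187)²/76.8187 = 0.8713
  (237 − 166.5188)²/166.5188 = 29.8321
  (46 − 85.4089)²/85.4089 = 18.1838
  (38 − 69.0723)²/69.0723 = 13.9779
  (169 − 229.2875)²/229.2875 = 15.8516
  (155 − 117.6036)²/117.6036 = 11.8916
  (118 − 95.1089)²/95.1089 = 5.5095
χ² = 0.5611 + 0.0426 + 0.8713 + 29.8321 + 18.1838 + 13.9779 + 15.8516 + 11.8916 + 5.5095 = 96.722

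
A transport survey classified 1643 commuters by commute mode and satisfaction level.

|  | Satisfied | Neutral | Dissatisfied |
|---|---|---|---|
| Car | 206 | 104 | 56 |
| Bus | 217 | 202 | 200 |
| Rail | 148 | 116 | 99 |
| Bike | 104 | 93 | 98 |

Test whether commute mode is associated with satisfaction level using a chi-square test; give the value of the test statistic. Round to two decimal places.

58.34

Row totals: 366, 619, 363, 295. Column totals: 675, 515, 453. Grand total N = 1643.
Expected counts (row total × column total / N):
  Car, Satisfied: 366×675/1643 = 150.365
  Car, Neutral: 366×515/1643 = 114.723
  Car, Dissatisfied: 366×453/1643 = 100.912
  Bus, Satisfied: 619×675/1643 = 254.306
  Bus, Neutral: 619×515/1643 = 194.026
  Bus, Dissatisfied: 619×453/1643 = 170.668
  Rail, Satisfied: 363×675/1643 = 149.133
  Rail, Neutral: 363×515/1643 = 113.783
  Rail, Dissatisfied: 363×453/1643 = 100.085
  Bike, Satisfied: 295×675/1643 = 121.196
  Bike, Neutral: 295×515/1643 = 92.468
  Bike, Dissatisfied: 295×453/1643 = 81.336
Contributions (O − E)²/E:
  (206 − 150.365)²/150.365 = 20.5849
  (104 − 114.723)²/114.723 = 1.0023
  (56 − 100.912)²/100.912 = 19.9886
  (217 − 254.306)²/254.306 = 5.4727
  (202 − 194.026)²/194.026 = 0.3277
  (200 − 170.668)²/170.668 = 5.0412
  (148 − 149.133)²/149.133 = 0.0086
  (116 − 113.783)²/113.783 = 0.0432
  (99 − 100.085)²/100.085 = 0.0118
  (104 − 121.196)²/121.196 = 2.4399
  (93 − 92.468)²/92.468 = 0.0031
  (98 − 81.336)²/81.336 = 3.4141
χ² = 20.5849 + 1.0023 + 19.9886 + 5.4727 + 0.3277 + 5.0412 + 0.0086 + 0.0432 + 0.0118 + 2.4399 + 0.0031 + 3.4141 = 58.34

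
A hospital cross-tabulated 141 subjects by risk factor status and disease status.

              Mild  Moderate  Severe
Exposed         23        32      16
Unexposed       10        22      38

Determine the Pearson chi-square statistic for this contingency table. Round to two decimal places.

15.93

Row totals: 71, 70. Column totals: 33, 54, 54. Grand total N = 141.
Expected counts (row total × column total / N):
  Exposed, Mild: 71×33/141 = 16.617
  Exposed, Moderate: 71×54/141 = 27.191
  Exposed, Severe: 71×54/141 = 27.191
  Unexposed, Mild: 70×33/141 = 16.383
  Unexposed, Moderate: 70×54/141 = 26.809
  Unexposed, Severe: 70×54/141 = 26.809
Contributions (O − E)²/E:
  (23 − 16.617)²/16.617 = 2.4519
  (32 − 27.191)²/27.191 = 0.8505
  (16 − 27.191)²/27.191 = 4.6059
  (10 − 16.383)²/16.383 = 2.4869
  (22 − 26.809)²/26.809 = 0.8626
  (38 − 26.809)²/26.809 = 4.6715
χ² = 2.4519 + 0.8505 + 4.6059 + 2.4869 + 0.8626 + 4.6715 = 15.93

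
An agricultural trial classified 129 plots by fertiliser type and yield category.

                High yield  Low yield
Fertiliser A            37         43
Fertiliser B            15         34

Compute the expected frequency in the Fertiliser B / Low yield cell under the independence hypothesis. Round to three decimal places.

Row total (Fertiliser B) = 49; column total (Low yield) = 77; grand total N = 129.
Expected count = (row total × column total) / N = 49 × 77 / 129 = 29.248.

29.248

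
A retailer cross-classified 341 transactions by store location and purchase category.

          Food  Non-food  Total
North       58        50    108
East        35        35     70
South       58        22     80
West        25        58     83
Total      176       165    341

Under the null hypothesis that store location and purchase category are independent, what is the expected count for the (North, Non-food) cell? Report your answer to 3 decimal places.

52.258

Row total (North) = 108; column total (Non-food) = 165; grand total N = 341.
Expected count = (row total × column total) / N = 108 × 165 / 341 = 52.258.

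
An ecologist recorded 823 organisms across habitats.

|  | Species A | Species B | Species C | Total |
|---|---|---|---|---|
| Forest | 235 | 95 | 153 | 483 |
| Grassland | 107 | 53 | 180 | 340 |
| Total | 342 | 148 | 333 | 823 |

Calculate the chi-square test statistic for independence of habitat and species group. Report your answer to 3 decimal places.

38.325

Grand total N = 823.
Expected counts (row total × column total / N):
  Forest, Species A: 483×342/823 = 200.7120
  Forest, Species B: 483×148/823 = 86.8578
  Forest, Species C: 483×333/823 = 195.4301
  Grassland, Species A: 340×342/823 = 141.2880
  Grassland, Species B: 340×148/823 = 61.1422
  Grassland, Species C: 340×333/823 = 137.5699
Contributions (O − E)²/E:
  (235 − 200.7120)²/200.7120 = 5.8575
  (95 − 86.8578)²/86.8578 = 0.7633
  (153 − 195.4301)²/195.4301 = 9.2121
  (107 − 141.2880)²/141.2880 = 8.3211
  (53 − 61.1422)²/61.1422 = 1.0843
  (180 − 137.5699)²/137.5699 = 13.0865
χ² = 5.8575 + 0.7633 + 9.2121 + 8.3211 + 1.0843 + 13.0865 = 38.325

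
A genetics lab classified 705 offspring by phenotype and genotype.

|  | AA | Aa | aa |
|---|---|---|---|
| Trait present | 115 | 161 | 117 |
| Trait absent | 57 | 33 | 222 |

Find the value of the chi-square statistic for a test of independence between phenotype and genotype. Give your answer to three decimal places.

128.929

Row totals: 393, 312. Column totals: 172, 194, 339. Grand total N = 705.
Expected counts (row total × column total / N):
  Trait present, AA: 393×172/705 = 95.8809
  Trait present, Aa: 393×194/705 = 108.1447
  Trait present, aa: 393×339/705 = 188.9745
  Trait absent, AA: 312×172/705 = 76.1191
  Trait absent, Aa: 312×194/705 = 85.8553
  Trait absent, aa: 312×339/705 = 150.0255
Contributions (O − E)²/E:
  (115 − 95.8809)²/95.8809 = 3.8124
  (161 − 108.1447)²/108.1447 = 25.8328
  (117 − 188.9745)²/188.9745 = 27.4128
  (57 − 76.1191)²/76.1191 = 4.8022
  (33 − 85.8553)²/85.8553 = 32.5394
  (222 − 150.0255)²/150.0255 = 34.5297
χ² = 3.8124 + 25.8328 + 27.4128 + 4.8022 + 32.5394 + 34.5297 = 128.929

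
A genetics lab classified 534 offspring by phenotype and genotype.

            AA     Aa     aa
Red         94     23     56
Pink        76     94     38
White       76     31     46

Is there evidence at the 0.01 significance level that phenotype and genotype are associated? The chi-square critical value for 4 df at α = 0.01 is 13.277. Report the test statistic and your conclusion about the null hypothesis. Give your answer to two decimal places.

54.44; reject H₀

Row totals: 173, 208, 153. Column totals: 246, 148, 140. Grand total N = 534.
Expected counts (row total × column total / N):
  Red, AA: 173×246/534 = 79.697
  Red, Aa: 173×148/534 = 47.948
  Red, aa: 173×140/534 = 45.356
  Pink, AA: 208×246/534 = 95.820
  Pink, Aa: 208×148/534 = 57.648
  Pink, aa: 208×140/534 = 54.532
  White, AA: 153×246/534 = 70.483
  White, Aa: 153×148/534 = 42.404
  White, aa: 153×140/534 = 40.112
Contributions (O − E)²/E:
  (94 − 79.697)²/79.697 = 2.5669
  (23 − 47.948)²/47.948 = 12.9808
  (56 − 45.356)²/45.356 = 2.4979
  (76 − 95.820)²/95.820 = 4.0997
  (94 − 57.648)²/57.648 = 22.9230
  (38 − 54.532)²/54.532 = 5.0119
  (76 − 70.483)²/70.483 = 0.4318
  (31 − 42.404)²/42.404 = 3.0670
  (46 − 40.112)²/40.112 = 0.8643
χ² = 2.5669 + 12.9808 + 2.4979 + 4.0997 + 22.9230 + 5.0119 + 0.4318 + 3.0670 + 0.8643 = 54.44
df = (3−1)(3−1) = 4. Since 54.44 > 13.277, reject the null hypothesis of independence at α = 0.01.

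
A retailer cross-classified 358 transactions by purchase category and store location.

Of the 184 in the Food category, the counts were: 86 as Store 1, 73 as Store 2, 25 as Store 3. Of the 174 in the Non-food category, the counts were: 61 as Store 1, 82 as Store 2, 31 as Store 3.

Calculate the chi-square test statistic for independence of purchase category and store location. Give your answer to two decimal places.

Row totals: 184, 174. Column totals: 147, 155, 56. Grand total N = 358.
Expected counts (row total × column total / N):
  Food, Store 1: 184×147/358 = 75.553
  Food, Store 2: 184×155/358 = 79.665
  Food, Store 3: 184×56/358 = 28.782
  Non-food, Store 1: 174×147/358 = 71.447
  Non-food, Store 2: 174×155/358 = 75.335
  Non-food, Store 3: 174×56/358 = 27.218
Contributions (O − E)²/E:
  (86 − 75.553)²/75.553 = 1.4445
  (73 − 79.665)²/79.665 = 0.5576
  (25 − 28.782)²/28.782 = 0.4970
  (61 − 71.447)²/71.447 = 1.5276
  (82 − 75.335)²/75.335 = 0.5897
  (31 − 27.218)²/27.218 = 0.5255
χ² = 1.4445 + 0.5576 + 0.4970 + 1.5276 + 0.5897 + 0.5255 = 5.14

5.14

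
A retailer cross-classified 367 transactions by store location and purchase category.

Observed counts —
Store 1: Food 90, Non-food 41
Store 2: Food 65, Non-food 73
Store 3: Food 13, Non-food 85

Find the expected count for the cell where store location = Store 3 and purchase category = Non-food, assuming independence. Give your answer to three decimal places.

53.139

Row total (Store 3) = 98; column total (Non-food) = 199; grand total N = 367.
Expected count = (row total × column total) / N = 98 × 199 / 367 = 53.139.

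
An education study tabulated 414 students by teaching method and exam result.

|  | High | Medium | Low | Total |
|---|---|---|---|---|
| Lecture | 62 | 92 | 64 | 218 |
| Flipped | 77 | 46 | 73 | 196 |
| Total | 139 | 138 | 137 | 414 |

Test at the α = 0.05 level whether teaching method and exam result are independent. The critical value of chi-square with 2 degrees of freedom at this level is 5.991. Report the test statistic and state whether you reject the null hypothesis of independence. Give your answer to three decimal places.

16.421; reject H₀

Grand total N = 414.
Expected counts (row total × column total / N):
  Lecture, High: 218×139/414 = 73.1932
  Lecture, Medium: 218×138/414 = 72.6667
  Lecture, Low: 218×137/414 = 72.1401
  Flipped, High: 196×139/414 = 65.8068
  Flipped, Medium: 196×138/414 = 65.3333
  Flipped, Low: 196×137/414 = 64.8599
Contributions (O − E)²/E:
  (62 − 73.1932)²/73.1932 = 1.7117
  (92 − 72.6667)²/72.6667 = 5.1437
  (64 − 72.1401)²/72.1401 = 0.9185
  (77 − 65.8068)²/65.8068 = 1.9039
  (46 − 65.3333)²/65.3333 = 5.7211
  (73 − 64.8599)²/64.8599 = 1.0216
χ² = 1.7117 + 5.1437 + 0.9185 + 1.9039 + 5.7211 + 1.0216 = 16.421
df = (2−1)(3−1) = 2. Since 16.421 > 5.991, reject the null hypothesis of independence at α = 0.05.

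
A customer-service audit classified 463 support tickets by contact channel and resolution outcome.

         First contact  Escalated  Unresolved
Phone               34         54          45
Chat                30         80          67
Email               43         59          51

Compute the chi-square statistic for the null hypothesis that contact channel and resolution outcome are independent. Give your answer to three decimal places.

Row totals: 133, 177, 153. Column totals: 107, 193, 163. Grand total N = 463.
Expected counts (row total × column total / N):
  Phone, First contact: 133×107/463 = 30.7365
  Phone, Escalated: 133×193/463 = 55.4406
  Phone, Unresolved: 133×163/463 = 46.8229
  Chat, First contact: 177×107/463 = 40.9050
  Chat, Escalated: 177×193/463 = 73.7819
  Chat, Unresolved: 177×163/463 = 62.3132
  Email, First contact: 153×107/463 = 35.3585
  Email, Escalated: 153×193/463 = 63.7775
  Email, Unresolved: 153×163/463 = 53.8639
Contributions (O − E)²/E:
  (34 − 30.7365)²/30.7365 = 0.3465
  (54 − 55.4406)²/55.4406 = 0.0374
  (45 − 46.8229)²/46.8229 = 0.0710
  (30 − 40.9050)²/40.9050 = 2.9072
  (80 − 73.7819)²/73.7819 = 0.5240
  (67 − 62.3132)²/62.3132 = 0.3525
  (43 − 35.3585)²/35.3585 = 1.6514
  (59 − 63.7775)²/63.7775 = 0.3579
  (51 − 53.8639)²/53.8639 = 0.1523
χ² = 0.3465 + 0.0374 + 0.0710 + 2.9072 + 0.5240 + 0.3525 + 1.6514 + 0.3579 + 0.1523 = 6.400

6.400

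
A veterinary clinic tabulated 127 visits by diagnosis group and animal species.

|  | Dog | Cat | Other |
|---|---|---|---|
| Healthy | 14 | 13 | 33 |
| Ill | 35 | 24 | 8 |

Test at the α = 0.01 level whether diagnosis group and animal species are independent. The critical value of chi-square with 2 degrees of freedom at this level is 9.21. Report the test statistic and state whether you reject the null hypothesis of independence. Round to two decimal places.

Row totals: 60, 67. Column totals: 49, 37, 41. Grand total N = 127.
Expected counts (row total × column total / N):
  Healthy, Dog: 60×49/127 = 23.150
  Healthy, Cat: 60×37/127 = 17.480
  Healthy, Other: 60×41/127 = 19.370
  Ill, Dog: 67×49/127 = 25.850
  Ill, Cat: 67×37/127 = 19.520
  Ill, Other: 67×41/127 = 21.630
Contributions (O − E)²/E:
  (14 − 23.150)²/23.150 = 3.6165
  (13 − 17.480)²/17.480 = 1.1482
  (33 − 19.370)²/19.370 = 9.5910
  (35 − 25.850)²/25.850 = 3.2388
  (24 − 19.520)²/19.520 = 1.0282
  (8 − 21.630)²/21.630 = 8.5889
χ² = 3.6165 + 1.1482 + 9.5910 + 3.2388 + 1.0282 + 8.5889 = 27.21
df = (2−1)(3−1) = 2. Since 27.21 > 9.21, reject the null hypothesis of independence at α = 0.01.

27.21; reject H₀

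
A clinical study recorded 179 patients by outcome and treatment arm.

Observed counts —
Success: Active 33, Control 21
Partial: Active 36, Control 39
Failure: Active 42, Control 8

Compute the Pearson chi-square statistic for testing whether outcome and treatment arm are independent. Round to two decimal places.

Row totals: 54, 75, 50. Column totals: 111, 68. Grand total N = 179.
Expected counts (row total × column total / N):
  Success, Active: 54×111/179 = 33.486
  Success, Control: 54×68/179 = 20.514
  Partial, Active: 75×111/179 = 46.508
  Partial, Control: 75×68/179 = 28.492
  Failure, Active: 50×111/179 = 31.006
  Failure, Control: 50×68/179 = 18.994
Contributions (O − E)²/E:
  (33 − 33.486)²/33.486 = 0.0071
  (21 − 20.514)²/20.514 = 0.0115
  (36 − 46.508)²/46.508 = 2.3742
  (39 − 28.492)²/28.492 = 3.8754
  (42 − 31.006)²/31.006 = 3.8982
  (8 − 18.994)²/18.994 = 6.3635
χ² = 0.0071 + 0.0115 + 2.3742 + 3.8754 + 3.8982 + 6.3635 = 16.53

16.53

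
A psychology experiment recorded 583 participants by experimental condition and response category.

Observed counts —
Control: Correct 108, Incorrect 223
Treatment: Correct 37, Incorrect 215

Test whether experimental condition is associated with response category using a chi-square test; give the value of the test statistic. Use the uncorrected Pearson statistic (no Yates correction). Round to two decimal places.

24.66

Row totals: 331, 252. Column totals: 145, 438. Grand total N = 583.
Expected counts (row total × column total / N):
  Control, Correct: 331×145/583 = 82.324
  Control, Incorrect: 331×438/583 = 248.676
  Treatment, Correct: 252×145/583 = 62.676
  Treatment, Incorrect: 252×438/583 = 189.324
Contributions (O − E)²/E:
  (108 − 82.324)²/82.324 = 8.0081
  (223 − 248.676)²/248.676 = 2.6511
  (37 − 62.676)²/62.676 = 10.5185
  (215 − 189.324)²/189.324 = 3.4822
χ² = 8.0081 + 2.6511 + 10.5185 + 3.4822 = 24.66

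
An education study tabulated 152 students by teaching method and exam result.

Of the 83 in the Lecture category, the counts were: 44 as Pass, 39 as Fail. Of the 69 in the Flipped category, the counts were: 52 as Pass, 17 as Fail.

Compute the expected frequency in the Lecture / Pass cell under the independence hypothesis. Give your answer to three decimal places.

Row total (Lecture) = 83; column total (Pass) = 96; grand total N = 152.
Expected count = (row total × column total) / N = 83 × 96 / 152 = 52.421.

52.421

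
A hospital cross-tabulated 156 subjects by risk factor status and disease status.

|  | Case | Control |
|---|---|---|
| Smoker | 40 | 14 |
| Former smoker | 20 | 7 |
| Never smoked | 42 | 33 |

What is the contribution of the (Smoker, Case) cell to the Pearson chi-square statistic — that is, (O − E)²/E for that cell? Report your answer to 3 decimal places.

Row total (Smoker) = 54; column total (Case) = 102; N = 156.
Expected count E = 54 × 102 / 156 = 35.3077.
Contribution = (O − E)²/E = (40 − 35.3077)² / 35.3077 = 0.624.

0.624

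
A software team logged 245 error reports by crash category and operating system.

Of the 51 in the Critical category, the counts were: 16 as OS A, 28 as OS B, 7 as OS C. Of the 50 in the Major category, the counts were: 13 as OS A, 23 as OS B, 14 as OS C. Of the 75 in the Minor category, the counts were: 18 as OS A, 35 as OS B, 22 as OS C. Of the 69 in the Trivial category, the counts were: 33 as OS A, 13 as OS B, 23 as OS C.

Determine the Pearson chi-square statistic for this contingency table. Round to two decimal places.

23.53

Row totals: 51, 50, 75, 69. Column totals: 80, 99, 66. Grand total N = 245.
Expected counts (row total × column total / N):
  Critical, OS A: 51×80/245 = 16.653
  Critical, OS B: 51×99/245 = 20.608
  Critical, OS C: 51×66/245 = 13.739
  Major, OS A: 50×80/245 = 16.327
  Major, OS B: 50×99/245 = 20.204
  Major, OS C: 50×66/245 = 13.469
  Minor, OS A: 75×80/245 = 24.490
  Minor, OS B: 75×99/245 = 30.306
  Minor, OS C: 75×66/245 = 20.204
  Trivial, OS A: 69×80/245 = 22.531
  Trivial, OS B: 69×99/245 = 27.882
  Trivial, OS C: 69×66/245 = 18.588
Contributions (O − E)²/E:
  (16 − 16.653)²/16.653 = 0.0256
  (28 − 20.608)²/20.608 = 2.6515
  (7 − 13.739)²/13.739 = 3.3055
  (13 − 16.327)²/16.327 = 0.6780
  (23 − 20.204)²/20.204 = 0.3869
  (14 − 13.469)²/13.469 = 0.0209
  (18 − 24.490)²/24.490 = 1.7199
  (35 − 30.306)²/30.306 = 0.7270
  (22 − 20.204)²/20.204 = 0.1597
  (33 − 22.531)²/22.531 = 4.8644
  (13 − 27.882)²/27.882 = 7.9433
  (23 − 18.588)²/18.588 = 1.0472
χ² = 0.0256 + 2.6515 + 3.3055 + 0.6780 + 0.3869 + 0.0209 + 1.7199 + 0.7270 + 0.1597 + 4.8644 + 7.9433 + 1.0472 = 23.53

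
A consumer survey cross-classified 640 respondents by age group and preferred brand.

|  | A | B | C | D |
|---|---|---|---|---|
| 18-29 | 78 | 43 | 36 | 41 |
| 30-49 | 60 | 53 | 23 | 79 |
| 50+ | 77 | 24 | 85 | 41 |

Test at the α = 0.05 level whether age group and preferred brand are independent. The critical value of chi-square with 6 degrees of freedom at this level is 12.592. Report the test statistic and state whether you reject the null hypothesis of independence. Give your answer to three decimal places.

72.139; reject H₀

Row totals: 198, 215, 227. Column totals: 215, 120, 144, 161. Grand total N = 640.
Expected counts (row total × column total / N):
  18-29, A: 198×215/640 = 66.5156
  18-29, B: 198×120/640 = 37.1250
  18-29, C: 198×144/640 = 44.5500
  18-29, D: 198×161/640 = 49.8094
  30-49, A: 215×215/640 = 72.2266
  30-49, B: 215×120/640 = 40.3125
  30-49, C: 215×144/640 = 48.3750
  30-49, D: 215×161/640 = 54.0859
  50+, A: 227×215/640 = 76.2578
  50+, B: 227×120/640 = 42.5625
  50+, C: 227×144/640 = 51.0750
  50+, D: 227×161/640 = 57.1047
Contributions (O − E)²/E:
  (78 − 66.5156)²/66.5156 = 1.9829
  (43 − 37.1250)²/37.1250 = 0.9297
  (36 − 44.5500)²/44.5500 = 1.6409
  (41 − 49.8094)²/49.8094 = 1.5580
  (60 − 72.2266)²/72.2266 = 2.0697
  (53 − 40.3125)²/40.3125 = 3.9931
  (23 − 48.3750)²/48.3750 = 13.3104
  (79 − 54.0859)²/54.0859 = 11.4764
  (77 − 76.2578)²/76.2578 = 0.0072
  (24 − 42.5625)²/42.5625 = 8.0955
  (85 − 51.0750)²/51.0750 = 22.5336
  (41 − 57.1047)²/57.1047 = 4.5419
χ² = 1.9829 + 0.9297 + 1.6409 + 1.5580 + 2.0697 + 3.9931 + 13.3104 + 11.4764 + 0.0072 + 8.0955 + 22.5336 + 4.5419 = 72.139
df = (3−1)(4−1) = 6. Since 72.139 > 12.592, reject the null hypothesis of independence at α = 0.05.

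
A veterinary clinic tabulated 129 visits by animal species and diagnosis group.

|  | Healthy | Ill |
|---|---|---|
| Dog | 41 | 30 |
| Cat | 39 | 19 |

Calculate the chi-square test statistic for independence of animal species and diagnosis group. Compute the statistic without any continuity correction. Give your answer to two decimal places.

Row totals: 71, 58. Column totals: 80, 49. Grand total N = 129.
Expected counts (row total × column total / N):
  Dog, Healthy: 71×80/129 = 44.031
  Dog, Ill: 71×49/129 = 26.969
  Cat, Healthy: 58×80/129 = 35.969
  Cat, Ill: 58×49/129 = 22.031
Contributions (O − E)²/E:
  (41 − 44.031)²/44.031 = 0.2086
  (30 − 26.969)²/26.969 = 0.3406
  (39 − 35.969)²/35.969 = 0.2554
  (19 − 22.031)²/22.031 = 0.4170
χ² = 0.2086 + 0.3406 + 0.2554 + 0.4170 = 1.22

1.22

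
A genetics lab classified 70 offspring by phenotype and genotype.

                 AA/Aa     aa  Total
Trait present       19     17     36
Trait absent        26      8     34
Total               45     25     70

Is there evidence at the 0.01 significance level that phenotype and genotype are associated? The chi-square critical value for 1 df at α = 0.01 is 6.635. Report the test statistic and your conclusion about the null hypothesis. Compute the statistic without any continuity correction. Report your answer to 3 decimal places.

4.275; fail to reject H₀

Grand total N = 70.
Expected counts (row total × column total / N):
  Trait present, AA/Aa: 36×45/70 = 23.1429
  Trait present, aa: 36×25/70 = 12.8571
  Trait absent, AA/Aa: 34×45/70 = 21.8571
  Trait absent, aa: 34×25/70 = 12.1429
Contributions (O − E)²/E:
  (19 − 23.1429)²/23.1429 = 0.7416
  (17 − 12.8571)²/12.8571 = 1.3350
  (26 − 21.8571)²/21.8571 = 0.7853
  (8 − 12.1429)²/12.1429 = 1.4135
χ² = 0.7416 + 1.3350 + 0.7853 + 1.4135 = 4.275
df = (2−1)(2−1) = 1. Since 4.275 < 6.635, fail to reject the null hypothesis of independence at α = 0.01.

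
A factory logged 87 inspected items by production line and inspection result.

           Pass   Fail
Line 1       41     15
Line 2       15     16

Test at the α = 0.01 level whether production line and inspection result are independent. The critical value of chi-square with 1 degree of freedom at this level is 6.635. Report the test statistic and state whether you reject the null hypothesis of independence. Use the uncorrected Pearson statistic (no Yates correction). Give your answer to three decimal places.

Row totals: 56, 31. Column totals: 56, 31. Grand total N = 87.
Expected counts (row total × column total / N):
  Line 1, Pass: 56×56/87 = 36.0460
  Line 1, Fail: 56×31/87 = 19.9540
  Line 2, Pass: 31×56/87 = 19.9540
  Line 2, Fail: 31×31/87 = 11.0460
Contributions (O − E)²/E:
  (41 − 36.0460)²/36.0460 = 0.6809
  (15 − 19.9540)²/19.9540 = 1.2299
  (15 − 19.9540)²/19.9540 = 1.2299
  (16 − 11.0460)²/11.0460 = 2.2218
χ² = 0.6809 + 1.2299 + 1.2299 + 2.2218 = 5.363
df = (2−1)(2−1) = 1. Since 5.363 < 6.635, fail to reject the null hypothesis of independence at α = 0.01.

5.363; fail to reject H₀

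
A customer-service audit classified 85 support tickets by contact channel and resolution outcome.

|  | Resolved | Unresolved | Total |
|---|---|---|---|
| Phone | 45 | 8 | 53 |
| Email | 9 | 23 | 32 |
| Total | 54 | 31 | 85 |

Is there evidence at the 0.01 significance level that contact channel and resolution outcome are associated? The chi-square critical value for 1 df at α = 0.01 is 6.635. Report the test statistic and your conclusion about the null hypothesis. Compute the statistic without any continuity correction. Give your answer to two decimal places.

27.76; reject H₀

Grand total N = 85.
Expected counts (row total × column total / N):
  Phone, Resolved: 53×54/85 = 33.671
  Phone, Unresolved: 53×31/85 = 19.329
  Email, Resolved: 32×54/85 = 20.329
  Email, Unresolved: 32×31/85 = 11.671
Contributions (O − E)²/E:
  (45 − 33.671)²/33.671 = 3.8118
  (8 − 19.329)²/19.329 = 6.6401
  (9 − 20.329)²/20.329 = 6.3135
  (23 − 11.671)²/11.671 = 10.9970
χ² = 3.8118 + 6.6401 + 6.3135 + 10.9970 = 27.76
df = (2−1)(2−1) = 1. Since 27.76 > 6.635, reject the null hypothesis of independence at α = 0.01.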